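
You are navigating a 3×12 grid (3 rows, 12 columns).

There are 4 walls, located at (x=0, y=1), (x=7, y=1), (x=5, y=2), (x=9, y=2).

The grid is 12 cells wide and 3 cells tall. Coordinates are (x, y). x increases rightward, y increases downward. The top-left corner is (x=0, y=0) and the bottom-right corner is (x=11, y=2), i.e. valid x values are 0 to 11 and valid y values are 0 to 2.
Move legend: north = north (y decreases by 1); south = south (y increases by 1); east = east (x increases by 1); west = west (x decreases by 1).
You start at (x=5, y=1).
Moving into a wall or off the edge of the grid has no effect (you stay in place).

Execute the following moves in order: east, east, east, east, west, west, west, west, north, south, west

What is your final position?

Answer: Final position: (x=1, y=1)

Derivation:
Start: (x=5, y=1)
  east (east): (x=5, y=1) -> (x=6, y=1)
  [×3]east (east): blocked, stay at (x=6, y=1)
  west (west): (x=6, y=1) -> (x=5, y=1)
  west (west): (x=5, y=1) -> (x=4, y=1)
  west (west): (x=4, y=1) -> (x=3, y=1)
  west (west): (x=3, y=1) -> (x=2, y=1)
  north (north): (x=2, y=1) -> (x=2, y=0)
  south (south): (x=2, y=0) -> (x=2, y=1)
  west (west): (x=2, y=1) -> (x=1, y=1)
Final: (x=1, y=1)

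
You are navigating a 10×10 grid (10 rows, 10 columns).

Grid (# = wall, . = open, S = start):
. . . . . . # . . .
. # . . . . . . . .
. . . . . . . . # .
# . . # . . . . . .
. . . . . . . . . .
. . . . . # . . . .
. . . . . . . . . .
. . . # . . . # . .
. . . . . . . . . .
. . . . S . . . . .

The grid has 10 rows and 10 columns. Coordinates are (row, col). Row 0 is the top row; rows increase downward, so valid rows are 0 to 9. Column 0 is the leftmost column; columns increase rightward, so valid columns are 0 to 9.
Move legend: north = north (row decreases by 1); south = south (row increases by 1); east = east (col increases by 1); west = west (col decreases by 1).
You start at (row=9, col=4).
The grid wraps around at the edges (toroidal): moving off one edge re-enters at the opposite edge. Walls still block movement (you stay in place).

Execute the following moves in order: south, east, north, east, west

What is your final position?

Start: (row=9, col=4)
  south (south): (row=9, col=4) -> (row=0, col=4)
  east (east): (row=0, col=4) -> (row=0, col=5)
  north (north): (row=0, col=5) -> (row=9, col=5)
  east (east): (row=9, col=5) -> (row=9, col=6)
  west (west): (row=9, col=6) -> (row=9, col=5)
Final: (row=9, col=5)

Answer: Final position: (row=9, col=5)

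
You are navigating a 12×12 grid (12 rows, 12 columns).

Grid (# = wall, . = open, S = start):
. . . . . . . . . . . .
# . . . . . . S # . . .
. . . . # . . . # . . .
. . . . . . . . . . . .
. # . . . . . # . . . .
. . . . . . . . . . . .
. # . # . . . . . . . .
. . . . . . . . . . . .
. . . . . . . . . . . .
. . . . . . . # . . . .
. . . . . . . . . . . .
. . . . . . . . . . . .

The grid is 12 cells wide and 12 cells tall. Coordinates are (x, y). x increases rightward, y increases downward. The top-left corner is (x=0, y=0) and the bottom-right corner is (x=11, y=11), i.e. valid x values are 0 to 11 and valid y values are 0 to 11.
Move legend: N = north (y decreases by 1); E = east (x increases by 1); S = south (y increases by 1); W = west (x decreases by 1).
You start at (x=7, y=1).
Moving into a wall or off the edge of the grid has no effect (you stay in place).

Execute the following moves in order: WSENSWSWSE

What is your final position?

Start: (x=7, y=1)
  W (west): (x=7, y=1) -> (x=6, y=1)
  S (south): (x=6, y=1) -> (x=6, y=2)
  E (east): (x=6, y=2) -> (x=7, y=2)
  N (north): (x=7, y=2) -> (x=7, y=1)
  S (south): (x=7, y=1) -> (x=7, y=2)
  W (west): (x=7, y=2) -> (x=6, y=2)
  S (south): (x=6, y=2) -> (x=6, y=3)
  W (west): (x=6, y=3) -> (x=5, y=3)
  S (south): (x=5, y=3) -> (x=5, y=4)
  E (east): (x=5, y=4) -> (x=6, y=4)
Final: (x=6, y=4)

Answer: Final position: (x=6, y=4)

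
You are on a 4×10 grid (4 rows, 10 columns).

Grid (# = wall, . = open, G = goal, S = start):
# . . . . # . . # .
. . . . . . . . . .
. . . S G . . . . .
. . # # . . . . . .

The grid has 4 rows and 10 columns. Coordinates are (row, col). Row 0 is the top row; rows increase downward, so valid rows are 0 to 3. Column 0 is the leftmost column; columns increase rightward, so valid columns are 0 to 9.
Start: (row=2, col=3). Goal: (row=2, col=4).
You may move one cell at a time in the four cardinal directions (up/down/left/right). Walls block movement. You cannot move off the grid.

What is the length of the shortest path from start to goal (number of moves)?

Answer: Shortest path length: 1

Derivation:
BFS from (row=2, col=3) until reaching (row=2, col=4):
  Distance 0: (row=2, col=3)
  Distance 1: (row=1, col=3), (row=2, col=2), (row=2, col=4)  <- goal reached here
One shortest path (1 moves): (row=2, col=3) -> (row=2, col=4)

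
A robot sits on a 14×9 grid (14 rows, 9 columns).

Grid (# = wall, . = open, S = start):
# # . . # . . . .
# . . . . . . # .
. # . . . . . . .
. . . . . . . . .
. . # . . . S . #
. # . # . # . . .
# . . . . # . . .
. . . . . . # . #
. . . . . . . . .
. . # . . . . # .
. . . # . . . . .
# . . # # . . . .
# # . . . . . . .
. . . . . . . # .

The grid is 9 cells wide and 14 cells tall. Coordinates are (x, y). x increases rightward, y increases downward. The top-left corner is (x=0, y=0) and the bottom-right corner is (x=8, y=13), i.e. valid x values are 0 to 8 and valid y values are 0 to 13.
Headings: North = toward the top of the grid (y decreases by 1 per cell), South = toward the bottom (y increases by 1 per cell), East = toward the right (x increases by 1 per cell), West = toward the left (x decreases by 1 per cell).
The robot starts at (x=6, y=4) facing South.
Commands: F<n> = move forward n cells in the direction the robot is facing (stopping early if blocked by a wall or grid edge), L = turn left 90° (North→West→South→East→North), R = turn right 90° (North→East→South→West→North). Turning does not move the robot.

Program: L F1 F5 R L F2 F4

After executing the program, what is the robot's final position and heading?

Answer: Final position: (x=7, y=4), facing East

Derivation:
Start: (x=6, y=4), facing South
  L: turn left, now facing East
  F1: move forward 1, now at (x=7, y=4)
  F5: move forward 0/5 (blocked), now at (x=7, y=4)
  R: turn right, now facing South
  L: turn left, now facing East
  F2: move forward 0/2 (blocked), now at (x=7, y=4)
  F4: move forward 0/4 (blocked), now at (x=7, y=4)
Final: (x=7, y=4), facing East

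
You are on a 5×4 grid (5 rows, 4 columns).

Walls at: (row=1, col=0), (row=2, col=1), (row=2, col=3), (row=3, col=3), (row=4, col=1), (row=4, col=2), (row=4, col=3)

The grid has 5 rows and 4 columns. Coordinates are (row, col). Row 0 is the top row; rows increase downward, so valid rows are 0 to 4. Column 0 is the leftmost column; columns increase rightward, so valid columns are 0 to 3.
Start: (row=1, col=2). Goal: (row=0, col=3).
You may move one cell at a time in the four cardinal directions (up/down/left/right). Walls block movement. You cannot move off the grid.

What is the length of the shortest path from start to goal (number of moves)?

BFS from (row=1, col=2) until reaching (row=0, col=3):
  Distance 0: (row=1, col=2)
  Distance 1: (row=0, col=2), (row=1, col=1), (row=1, col=3), (row=2, col=2)
  Distance 2: (row=0, col=1), (row=0, col=3), (row=3, col=2)  <- goal reached here
One shortest path (2 moves): (row=1, col=2) -> (row=1, col=3) -> (row=0, col=3)

Answer: Shortest path length: 2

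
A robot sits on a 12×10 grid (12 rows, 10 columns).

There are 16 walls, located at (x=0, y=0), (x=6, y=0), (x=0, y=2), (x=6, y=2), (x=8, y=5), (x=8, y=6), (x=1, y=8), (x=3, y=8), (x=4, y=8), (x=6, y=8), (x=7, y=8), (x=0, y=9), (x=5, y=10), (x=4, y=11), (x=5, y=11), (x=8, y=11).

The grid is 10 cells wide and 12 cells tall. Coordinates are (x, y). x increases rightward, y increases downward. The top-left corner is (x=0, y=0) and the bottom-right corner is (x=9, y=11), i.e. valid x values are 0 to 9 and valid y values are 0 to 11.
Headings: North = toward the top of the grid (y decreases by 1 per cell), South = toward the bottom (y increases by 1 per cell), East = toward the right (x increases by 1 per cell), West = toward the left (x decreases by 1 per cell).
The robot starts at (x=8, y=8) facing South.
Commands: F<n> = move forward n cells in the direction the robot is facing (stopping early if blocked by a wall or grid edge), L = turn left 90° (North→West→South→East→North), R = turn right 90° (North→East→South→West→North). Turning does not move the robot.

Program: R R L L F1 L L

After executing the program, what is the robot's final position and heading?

Start: (x=8, y=8), facing South
  R: turn right, now facing West
  R: turn right, now facing North
  L: turn left, now facing West
  L: turn left, now facing South
  F1: move forward 1, now at (x=8, y=9)
  L: turn left, now facing East
  L: turn left, now facing North
Final: (x=8, y=9), facing North

Answer: Final position: (x=8, y=9), facing North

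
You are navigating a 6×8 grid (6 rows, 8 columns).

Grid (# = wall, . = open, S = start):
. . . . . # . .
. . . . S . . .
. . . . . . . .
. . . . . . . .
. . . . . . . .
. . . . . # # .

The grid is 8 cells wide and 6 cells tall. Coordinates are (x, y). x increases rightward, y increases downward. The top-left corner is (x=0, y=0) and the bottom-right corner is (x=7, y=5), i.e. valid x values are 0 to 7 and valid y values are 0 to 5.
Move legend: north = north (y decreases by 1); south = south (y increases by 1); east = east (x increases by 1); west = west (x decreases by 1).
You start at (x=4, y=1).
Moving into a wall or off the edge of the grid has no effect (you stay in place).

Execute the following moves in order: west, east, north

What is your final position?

Answer: Final position: (x=4, y=0)

Derivation:
Start: (x=4, y=1)
  west (west): (x=4, y=1) -> (x=3, y=1)
  east (east): (x=3, y=1) -> (x=4, y=1)
  north (north): (x=4, y=1) -> (x=4, y=0)
Final: (x=4, y=0)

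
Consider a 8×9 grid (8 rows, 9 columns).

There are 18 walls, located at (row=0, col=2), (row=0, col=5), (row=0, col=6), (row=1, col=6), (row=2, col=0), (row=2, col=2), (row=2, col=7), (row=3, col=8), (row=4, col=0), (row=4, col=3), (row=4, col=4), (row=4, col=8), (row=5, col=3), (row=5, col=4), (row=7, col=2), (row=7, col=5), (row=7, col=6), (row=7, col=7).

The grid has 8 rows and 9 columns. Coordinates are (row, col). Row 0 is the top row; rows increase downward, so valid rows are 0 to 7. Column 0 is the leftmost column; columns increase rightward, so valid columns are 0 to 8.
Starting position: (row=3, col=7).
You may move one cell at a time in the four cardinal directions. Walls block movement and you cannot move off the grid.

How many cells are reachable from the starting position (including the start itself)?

Answer: Reachable cells: 49

Derivation:
BFS flood-fill from (row=3, col=7):
  Distance 0: (row=3, col=7)
  Distance 1: (row=3, col=6), (row=4, col=7)
  Distance 2: (row=2, col=6), (row=3, col=5), (row=4, col=6), (row=5, col=7)
  Distance 3: (row=2, col=5), (row=3, col=4), (row=4, col=5), (row=5, col=6), (row=5, col=8), (row=6, col=7)
  Distance 4: (row=1, col=5), (row=2, col=4), (row=3, col=3), (row=5, col=5), (row=6, col=6), (row=6, col=8)
  Distance 5: (row=1, col=4), (row=2, col=3), (row=3, col=2), (row=6, col=5), (row=7, col=8)
  Distance 6: (row=0, col=4), (row=1, col=3), (row=3, col=1), (row=4, col=2), (row=6, col=4)
  Distance 7: (row=0, col=3), (row=1, col=2), (row=2, col=1), (row=3, col=0), (row=4, col=1), (row=5, col=2), (row=6, col=3), (row=7, col=4)
  Distance 8: (row=1, col=1), (row=5, col=1), (row=6, col=2), (row=7, col=3)
  Distance 9: (row=0, col=1), (row=1, col=0), (row=5, col=0), (row=6, col=1)
  Distance 10: (row=0, col=0), (row=6, col=0), (row=7, col=1)
  Distance 11: (row=7, col=0)
Total reachable: 49 (grid has 54 open cells total)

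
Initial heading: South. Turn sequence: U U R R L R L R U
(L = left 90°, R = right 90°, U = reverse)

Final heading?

Answer: Final heading: South

Derivation:
Start: South
  U (U-turn (180°)) -> North
  U (U-turn (180°)) -> South
  R (right (90° clockwise)) -> West
  R (right (90° clockwise)) -> North
  L (left (90° counter-clockwise)) -> West
  R (right (90° clockwise)) -> North
  L (left (90° counter-clockwise)) -> West
  R (right (90° clockwise)) -> North
  U (U-turn (180°)) -> South
Final: South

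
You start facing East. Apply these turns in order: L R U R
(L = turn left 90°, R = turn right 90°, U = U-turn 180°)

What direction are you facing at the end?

Answer: Final heading: North

Derivation:
Start: East
  L (left (90° counter-clockwise)) -> North
  R (right (90° clockwise)) -> East
  U (U-turn (180°)) -> West
  R (right (90° clockwise)) -> North
Final: North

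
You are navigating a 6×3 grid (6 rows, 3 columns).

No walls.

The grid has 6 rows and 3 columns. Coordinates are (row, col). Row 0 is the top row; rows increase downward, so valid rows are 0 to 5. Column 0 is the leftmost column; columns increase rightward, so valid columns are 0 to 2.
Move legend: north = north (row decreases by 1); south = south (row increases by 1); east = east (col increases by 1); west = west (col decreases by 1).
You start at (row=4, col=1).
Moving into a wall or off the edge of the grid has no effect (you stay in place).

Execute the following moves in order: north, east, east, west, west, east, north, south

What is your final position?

Start: (row=4, col=1)
  north (north): (row=4, col=1) -> (row=3, col=1)
  east (east): (row=3, col=1) -> (row=3, col=2)
  east (east): blocked, stay at (row=3, col=2)
  west (west): (row=3, col=2) -> (row=3, col=1)
  west (west): (row=3, col=1) -> (row=3, col=0)
  east (east): (row=3, col=0) -> (row=3, col=1)
  north (north): (row=3, col=1) -> (row=2, col=1)
  south (south): (row=2, col=1) -> (row=3, col=1)
Final: (row=3, col=1)

Answer: Final position: (row=3, col=1)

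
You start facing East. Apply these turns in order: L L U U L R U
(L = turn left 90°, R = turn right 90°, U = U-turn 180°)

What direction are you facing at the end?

Start: East
  L (left (90° counter-clockwise)) -> North
  L (left (90° counter-clockwise)) -> West
  U (U-turn (180°)) -> East
  U (U-turn (180°)) -> West
  L (left (90° counter-clockwise)) -> South
  R (right (90° clockwise)) -> West
  U (U-turn (180°)) -> East
Final: East

Answer: Final heading: East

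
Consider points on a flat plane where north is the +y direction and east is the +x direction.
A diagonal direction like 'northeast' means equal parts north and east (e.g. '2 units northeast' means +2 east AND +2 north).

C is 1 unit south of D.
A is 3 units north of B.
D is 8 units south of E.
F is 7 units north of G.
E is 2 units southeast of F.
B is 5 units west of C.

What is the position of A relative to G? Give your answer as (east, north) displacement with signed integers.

Place G at the origin (east=0, north=0).
  F is 7 units north of G: delta (east=+0, north=+7); F at (east=0, north=7).
  E is 2 units southeast of F: delta (east=+2, north=-2); E at (east=2, north=5).
  D is 8 units south of E: delta (east=+0, north=-8); D at (east=2, north=-3).
  C is 1 unit south of D: delta (east=+0, north=-1); C at (east=2, north=-4).
  B is 5 units west of C: delta (east=-5, north=+0); B at (east=-3, north=-4).
  A is 3 units north of B: delta (east=+0, north=+3); A at (east=-3, north=-1).
Therefore A relative to G: (east=-3, north=-1).

Answer: A is at (east=-3, north=-1) relative to G.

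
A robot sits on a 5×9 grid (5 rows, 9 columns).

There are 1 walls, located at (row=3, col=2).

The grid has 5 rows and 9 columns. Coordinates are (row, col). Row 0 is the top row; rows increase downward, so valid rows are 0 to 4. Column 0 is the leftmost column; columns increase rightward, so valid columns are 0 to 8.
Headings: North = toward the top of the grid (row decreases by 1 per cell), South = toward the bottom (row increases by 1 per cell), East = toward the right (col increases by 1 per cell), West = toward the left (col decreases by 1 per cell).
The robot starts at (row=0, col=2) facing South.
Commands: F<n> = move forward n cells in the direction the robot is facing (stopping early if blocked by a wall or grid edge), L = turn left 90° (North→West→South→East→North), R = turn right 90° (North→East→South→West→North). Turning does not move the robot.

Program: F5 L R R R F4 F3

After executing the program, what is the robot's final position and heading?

Answer: Final position: (row=0, col=2), facing North

Derivation:
Start: (row=0, col=2), facing South
  F5: move forward 2/5 (blocked), now at (row=2, col=2)
  L: turn left, now facing East
  R: turn right, now facing South
  R: turn right, now facing West
  R: turn right, now facing North
  F4: move forward 2/4 (blocked), now at (row=0, col=2)
  F3: move forward 0/3 (blocked), now at (row=0, col=2)
Final: (row=0, col=2), facing North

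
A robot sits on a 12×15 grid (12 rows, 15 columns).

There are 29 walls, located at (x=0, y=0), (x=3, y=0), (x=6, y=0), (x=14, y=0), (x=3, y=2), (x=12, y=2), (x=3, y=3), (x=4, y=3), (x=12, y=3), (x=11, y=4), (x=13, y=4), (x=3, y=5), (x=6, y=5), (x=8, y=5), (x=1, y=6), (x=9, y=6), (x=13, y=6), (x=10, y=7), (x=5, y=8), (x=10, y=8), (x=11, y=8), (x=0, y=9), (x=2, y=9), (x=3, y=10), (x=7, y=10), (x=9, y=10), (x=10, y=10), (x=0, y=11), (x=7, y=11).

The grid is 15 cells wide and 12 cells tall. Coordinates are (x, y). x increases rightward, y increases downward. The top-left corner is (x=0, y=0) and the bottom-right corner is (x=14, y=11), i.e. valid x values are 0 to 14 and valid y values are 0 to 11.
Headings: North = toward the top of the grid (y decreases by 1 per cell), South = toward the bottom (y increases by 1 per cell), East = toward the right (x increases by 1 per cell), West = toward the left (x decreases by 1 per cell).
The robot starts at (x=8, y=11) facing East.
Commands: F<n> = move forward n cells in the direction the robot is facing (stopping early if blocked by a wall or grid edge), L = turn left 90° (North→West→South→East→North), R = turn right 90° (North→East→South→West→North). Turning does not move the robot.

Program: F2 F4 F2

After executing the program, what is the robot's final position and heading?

Answer: Final position: (x=14, y=11), facing East

Derivation:
Start: (x=8, y=11), facing East
  F2: move forward 2, now at (x=10, y=11)
  F4: move forward 4, now at (x=14, y=11)
  F2: move forward 0/2 (blocked), now at (x=14, y=11)
Final: (x=14, y=11), facing East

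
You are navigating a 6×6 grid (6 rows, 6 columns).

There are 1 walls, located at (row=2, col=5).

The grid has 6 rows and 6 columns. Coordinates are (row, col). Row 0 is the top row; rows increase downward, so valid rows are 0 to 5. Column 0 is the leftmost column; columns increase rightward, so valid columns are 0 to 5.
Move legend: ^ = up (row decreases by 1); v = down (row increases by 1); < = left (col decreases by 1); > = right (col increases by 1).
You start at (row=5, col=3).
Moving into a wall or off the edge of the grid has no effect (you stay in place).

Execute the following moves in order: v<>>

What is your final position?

Start: (row=5, col=3)
  v (down): blocked, stay at (row=5, col=3)
  < (left): (row=5, col=3) -> (row=5, col=2)
  > (right): (row=5, col=2) -> (row=5, col=3)
  > (right): (row=5, col=3) -> (row=5, col=4)
Final: (row=5, col=4)

Answer: Final position: (row=5, col=4)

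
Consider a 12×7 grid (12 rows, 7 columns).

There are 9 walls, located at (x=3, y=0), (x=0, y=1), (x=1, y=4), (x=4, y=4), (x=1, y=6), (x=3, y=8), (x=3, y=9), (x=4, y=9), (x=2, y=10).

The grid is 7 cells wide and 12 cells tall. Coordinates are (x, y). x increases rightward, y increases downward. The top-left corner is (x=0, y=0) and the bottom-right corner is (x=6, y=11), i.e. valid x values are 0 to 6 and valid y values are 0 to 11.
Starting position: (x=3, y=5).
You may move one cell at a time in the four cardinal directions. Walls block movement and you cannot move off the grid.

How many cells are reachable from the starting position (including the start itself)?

Answer: Reachable cells: 75

Derivation:
BFS flood-fill from (x=3, y=5):
  Distance 0: (x=3, y=5)
  Distance 1: (x=3, y=4), (x=2, y=5), (x=4, y=5), (x=3, y=6)
  Distance 2: (x=3, y=3), (x=2, y=4), (x=1, y=5), (x=5, y=5), (x=2, y=6), (x=4, y=6), (x=3, y=7)
  Distance 3: (x=3, y=2), (x=2, y=3), (x=4, y=3), (x=5, y=4), (x=0, y=5), (x=6, y=5), (x=5, y=6), (x=2, y=7), (x=4, y=7)
  Distance 4: (x=3, y=1), (x=2, y=2), (x=4, y=2), (x=1, y=3), (x=5, y=3), (x=0, y=4), (x=6, y=4), (x=0, y=6), (x=6, y=6), (x=1, y=7), (x=5, y=7), (x=2, y=8), (x=4, y=8)
  Distance 5: (x=2, y=1), (x=4, y=1), (x=1, y=2), (x=5, y=2), (x=0, y=3), (x=6, y=3), (x=0, y=7), (x=6, y=7), (x=1, y=8), (x=5, y=8), (x=2, y=9)
  Distance 6: (x=2, y=0), (x=4, y=0), (x=1, y=1), (x=5, y=1), (x=0, y=2), (x=6, y=2), (x=0, y=8), (x=6, y=8), (x=1, y=9), (x=5, y=9)
  Distance 7: (x=1, y=0), (x=5, y=0), (x=6, y=1), (x=0, y=9), (x=6, y=9), (x=1, y=10), (x=5, y=10)
  Distance 8: (x=0, y=0), (x=6, y=0), (x=0, y=10), (x=4, y=10), (x=6, y=10), (x=1, y=11), (x=5, y=11)
  Distance 9: (x=3, y=10), (x=0, y=11), (x=2, y=11), (x=4, y=11), (x=6, y=11)
  Distance 10: (x=3, y=11)
Total reachable: 75 (grid has 75 open cells total)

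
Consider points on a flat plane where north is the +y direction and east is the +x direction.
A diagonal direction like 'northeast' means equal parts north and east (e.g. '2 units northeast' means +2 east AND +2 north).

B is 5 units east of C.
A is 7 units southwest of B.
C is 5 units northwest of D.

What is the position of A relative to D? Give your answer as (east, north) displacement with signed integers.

Answer: A is at (east=-7, north=-2) relative to D.

Derivation:
Place D at the origin (east=0, north=0).
  C is 5 units northwest of D: delta (east=-5, north=+5); C at (east=-5, north=5).
  B is 5 units east of C: delta (east=+5, north=+0); B at (east=0, north=5).
  A is 7 units southwest of B: delta (east=-7, north=-7); A at (east=-7, north=-2).
Therefore A relative to D: (east=-7, north=-2).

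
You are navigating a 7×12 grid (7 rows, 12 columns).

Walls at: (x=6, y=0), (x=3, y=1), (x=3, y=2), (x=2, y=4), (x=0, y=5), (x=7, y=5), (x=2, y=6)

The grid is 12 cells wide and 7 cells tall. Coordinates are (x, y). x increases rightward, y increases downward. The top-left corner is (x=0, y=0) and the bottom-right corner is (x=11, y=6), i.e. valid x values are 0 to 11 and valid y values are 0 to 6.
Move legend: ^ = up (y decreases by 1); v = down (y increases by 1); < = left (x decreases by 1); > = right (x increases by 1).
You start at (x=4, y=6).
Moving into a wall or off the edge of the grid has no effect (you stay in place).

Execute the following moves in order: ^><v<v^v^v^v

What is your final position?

Start: (x=4, y=6)
  ^ (up): (x=4, y=6) -> (x=4, y=5)
  > (right): (x=4, y=5) -> (x=5, y=5)
  < (left): (x=5, y=5) -> (x=4, y=5)
  v (down): (x=4, y=5) -> (x=4, y=6)
  < (left): (x=4, y=6) -> (x=3, y=6)
  v (down): blocked, stay at (x=3, y=6)
  ^ (up): (x=3, y=6) -> (x=3, y=5)
  v (down): (x=3, y=5) -> (x=3, y=6)
  ^ (up): (x=3, y=6) -> (x=3, y=5)
  v (down): (x=3, y=5) -> (x=3, y=6)
  ^ (up): (x=3, y=6) -> (x=3, y=5)
  v (down): (x=3, y=5) -> (x=3, y=6)
Final: (x=3, y=6)

Answer: Final position: (x=3, y=6)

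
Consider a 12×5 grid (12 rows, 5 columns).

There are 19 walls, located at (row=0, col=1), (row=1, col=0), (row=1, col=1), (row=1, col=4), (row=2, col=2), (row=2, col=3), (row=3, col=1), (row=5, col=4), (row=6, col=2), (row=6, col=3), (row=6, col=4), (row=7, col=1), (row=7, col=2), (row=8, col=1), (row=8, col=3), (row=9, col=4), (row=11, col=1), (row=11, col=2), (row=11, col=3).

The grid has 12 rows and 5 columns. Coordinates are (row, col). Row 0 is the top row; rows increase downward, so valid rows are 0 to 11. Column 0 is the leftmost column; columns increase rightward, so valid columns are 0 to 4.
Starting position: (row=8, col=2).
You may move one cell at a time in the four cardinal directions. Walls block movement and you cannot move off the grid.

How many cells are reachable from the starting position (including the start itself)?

Answer: Reachable cells: 32

Derivation:
BFS flood-fill from (row=8, col=2):
  Distance 0: (row=8, col=2)
  Distance 1: (row=9, col=2)
  Distance 2: (row=9, col=1), (row=9, col=3), (row=10, col=2)
  Distance 3: (row=9, col=0), (row=10, col=1), (row=10, col=3)
  Distance 4: (row=8, col=0), (row=10, col=0), (row=10, col=4)
  Distance 5: (row=7, col=0), (row=11, col=0), (row=11, col=4)
  Distance 6: (row=6, col=0)
  Distance 7: (row=5, col=0), (row=6, col=1)
  Distance 8: (row=4, col=0), (row=5, col=1)
  Distance 9: (row=3, col=0), (row=4, col=1), (row=5, col=2)
  Distance 10: (row=2, col=0), (row=4, col=2), (row=5, col=3)
  Distance 11: (row=2, col=1), (row=3, col=2), (row=4, col=3)
  Distance 12: (row=3, col=3), (row=4, col=4)
  Distance 13: (row=3, col=4)
  Distance 14: (row=2, col=4)
Total reachable: 32 (grid has 41 open cells total)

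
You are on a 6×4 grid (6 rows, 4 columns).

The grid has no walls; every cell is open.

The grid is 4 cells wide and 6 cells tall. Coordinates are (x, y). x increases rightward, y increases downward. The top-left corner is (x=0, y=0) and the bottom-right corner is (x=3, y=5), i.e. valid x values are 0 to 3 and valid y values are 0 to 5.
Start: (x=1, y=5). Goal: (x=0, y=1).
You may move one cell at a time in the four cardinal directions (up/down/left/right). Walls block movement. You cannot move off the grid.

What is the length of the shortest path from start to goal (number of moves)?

Answer: Shortest path length: 5

Derivation:
BFS from (x=1, y=5) until reaching (x=0, y=1):
  Distance 0: (x=1, y=5)
  Distance 1: (x=1, y=4), (x=0, y=5), (x=2, y=5)
  Distance 2: (x=1, y=3), (x=0, y=4), (x=2, y=4), (x=3, y=5)
  Distance 3: (x=1, y=2), (x=0, y=3), (x=2, y=3), (x=3, y=4)
  Distance 4: (x=1, y=1), (x=0, y=2), (x=2, y=2), (x=3, y=3)
  Distance 5: (x=1, y=0), (x=0, y=1), (x=2, y=1), (x=3, y=2)  <- goal reached here
One shortest path (5 moves): (x=1, y=5) -> (x=0, y=5) -> (x=0, y=4) -> (x=0, y=3) -> (x=0, y=2) -> (x=0, y=1)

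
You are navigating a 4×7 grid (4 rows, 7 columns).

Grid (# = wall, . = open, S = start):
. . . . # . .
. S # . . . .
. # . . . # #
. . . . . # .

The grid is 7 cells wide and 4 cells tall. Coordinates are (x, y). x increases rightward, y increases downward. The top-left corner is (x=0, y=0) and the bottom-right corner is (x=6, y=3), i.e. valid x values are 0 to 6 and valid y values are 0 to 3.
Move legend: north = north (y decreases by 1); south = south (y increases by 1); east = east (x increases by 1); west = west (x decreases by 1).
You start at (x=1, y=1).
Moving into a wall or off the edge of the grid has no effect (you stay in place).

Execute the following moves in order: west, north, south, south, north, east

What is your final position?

Start: (x=1, y=1)
  west (west): (x=1, y=1) -> (x=0, y=1)
  north (north): (x=0, y=1) -> (x=0, y=0)
  south (south): (x=0, y=0) -> (x=0, y=1)
  south (south): (x=0, y=1) -> (x=0, y=2)
  north (north): (x=0, y=2) -> (x=0, y=1)
  east (east): (x=0, y=1) -> (x=1, y=1)
Final: (x=1, y=1)

Answer: Final position: (x=1, y=1)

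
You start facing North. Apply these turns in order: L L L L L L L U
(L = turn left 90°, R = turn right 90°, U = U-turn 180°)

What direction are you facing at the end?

Start: North
  L (left (90° counter-clockwise)) -> West
  L (left (90° counter-clockwise)) -> South
  L (left (90° counter-clockwise)) -> East
  L (left (90° counter-clockwise)) -> North
  L (left (90° counter-clockwise)) -> West
  L (left (90° counter-clockwise)) -> South
  L (left (90° counter-clockwise)) -> East
  U (U-turn (180°)) -> West
Final: West

Answer: Final heading: West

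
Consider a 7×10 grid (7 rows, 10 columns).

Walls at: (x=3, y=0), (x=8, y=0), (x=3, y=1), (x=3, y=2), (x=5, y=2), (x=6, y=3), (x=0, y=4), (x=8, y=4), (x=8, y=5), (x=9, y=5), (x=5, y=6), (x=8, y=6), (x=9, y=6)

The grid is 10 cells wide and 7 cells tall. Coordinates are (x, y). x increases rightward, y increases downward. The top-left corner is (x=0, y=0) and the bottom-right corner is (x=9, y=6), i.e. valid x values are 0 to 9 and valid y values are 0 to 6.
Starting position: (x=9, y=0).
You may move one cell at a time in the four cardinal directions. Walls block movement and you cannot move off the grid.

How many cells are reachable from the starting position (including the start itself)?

Answer: Reachable cells: 57

Derivation:
BFS flood-fill from (x=9, y=0):
  Distance 0: (x=9, y=0)
  Distance 1: (x=9, y=1)
  Distance 2: (x=8, y=1), (x=9, y=2)
  Distance 3: (x=7, y=1), (x=8, y=2), (x=9, y=3)
  Distance 4: (x=7, y=0), (x=6, y=1), (x=7, y=2), (x=8, y=3), (x=9, y=4)
  Distance 5: (x=6, y=0), (x=5, y=1), (x=6, y=2), (x=7, y=3)
  Distance 6: (x=5, y=0), (x=4, y=1), (x=7, y=4)
  Distance 7: (x=4, y=0), (x=4, y=2), (x=6, y=4), (x=7, y=5)
  Distance 8: (x=4, y=3), (x=5, y=4), (x=6, y=5), (x=7, y=6)
  Distance 9: (x=3, y=3), (x=5, y=3), (x=4, y=4), (x=5, y=5), (x=6, y=6)
  Distance 10: (x=2, y=3), (x=3, y=4), (x=4, y=5)
  Distance 11: (x=2, y=2), (x=1, y=3), (x=2, y=4), (x=3, y=5), (x=4, y=6)
  Distance 12: (x=2, y=1), (x=1, y=2), (x=0, y=3), (x=1, y=4), (x=2, y=5), (x=3, y=6)
  Distance 13: (x=2, y=0), (x=1, y=1), (x=0, y=2), (x=1, y=5), (x=2, y=6)
  Distance 14: (x=1, y=0), (x=0, y=1), (x=0, y=5), (x=1, y=6)
  Distance 15: (x=0, y=0), (x=0, y=6)
Total reachable: 57 (grid has 57 open cells total)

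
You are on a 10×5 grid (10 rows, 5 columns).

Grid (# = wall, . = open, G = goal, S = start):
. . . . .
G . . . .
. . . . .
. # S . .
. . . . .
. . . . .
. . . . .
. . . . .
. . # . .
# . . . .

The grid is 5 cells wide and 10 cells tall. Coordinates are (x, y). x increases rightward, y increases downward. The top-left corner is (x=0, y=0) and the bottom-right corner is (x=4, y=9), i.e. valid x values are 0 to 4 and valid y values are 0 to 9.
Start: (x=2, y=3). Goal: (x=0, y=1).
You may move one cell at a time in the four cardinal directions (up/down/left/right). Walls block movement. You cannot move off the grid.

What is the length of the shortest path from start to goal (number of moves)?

BFS from (x=2, y=3) until reaching (x=0, y=1):
  Distance 0: (x=2, y=3)
  Distance 1: (x=2, y=2), (x=3, y=3), (x=2, y=4)
  Distance 2: (x=2, y=1), (x=1, y=2), (x=3, y=2), (x=4, y=3), (x=1, y=4), (x=3, y=4), (x=2, y=5)
  Distance 3: (x=2, y=0), (x=1, y=1), (x=3, y=1), (x=0, y=2), (x=4, y=2), (x=0, y=4), (x=4, y=4), (x=1, y=5), (x=3, y=5), (x=2, y=6)
  Distance 4: (x=1, y=0), (x=3, y=0), (x=0, y=1), (x=4, y=1), (x=0, y=3), (x=0, y=5), (x=4, y=5), (x=1, y=6), (x=3, y=6), (x=2, y=7)  <- goal reached here
One shortest path (4 moves): (x=2, y=3) -> (x=2, y=2) -> (x=1, y=2) -> (x=0, y=2) -> (x=0, y=1)

Answer: Shortest path length: 4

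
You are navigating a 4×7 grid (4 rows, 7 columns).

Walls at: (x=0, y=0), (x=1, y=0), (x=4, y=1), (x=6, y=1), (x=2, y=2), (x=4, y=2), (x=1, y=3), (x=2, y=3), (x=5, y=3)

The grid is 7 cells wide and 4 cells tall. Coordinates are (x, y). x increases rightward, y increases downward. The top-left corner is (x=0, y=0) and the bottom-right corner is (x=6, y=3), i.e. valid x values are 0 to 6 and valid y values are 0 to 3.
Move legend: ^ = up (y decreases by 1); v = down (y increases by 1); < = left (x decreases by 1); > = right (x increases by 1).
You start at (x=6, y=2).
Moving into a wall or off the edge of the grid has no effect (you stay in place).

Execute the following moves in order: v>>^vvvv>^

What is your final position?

Answer: Final position: (x=6, y=2)

Derivation:
Start: (x=6, y=2)
  v (down): (x=6, y=2) -> (x=6, y=3)
  > (right): blocked, stay at (x=6, y=3)
  > (right): blocked, stay at (x=6, y=3)
  ^ (up): (x=6, y=3) -> (x=6, y=2)
  v (down): (x=6, y=2) -> (x=6, y=3)
  [×3]v (down): blocked, stay at (x=6, y=3)
  > (right): blocked, stay at (x=6, y=3)
  ^ (up): (x=6, y=3) -> (x=6, y=2)
Final: (x=6, y=2)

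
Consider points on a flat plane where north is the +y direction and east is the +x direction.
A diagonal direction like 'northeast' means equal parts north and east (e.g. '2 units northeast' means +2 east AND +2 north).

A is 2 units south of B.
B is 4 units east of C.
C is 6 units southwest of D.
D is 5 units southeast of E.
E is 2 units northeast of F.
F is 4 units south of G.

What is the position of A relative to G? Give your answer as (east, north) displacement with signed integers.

Place G at the origin (east=0, north=0).
  F is 4 units south of G: delta (east=+0, north=-4); F at (east=0, north=-4).
  E is 2 units northeast of F: delta (east=+2, north=+2); E at (east=2, north=-2).
  D is 5 units southeast of E: delta (east=+5, north=-5); D at (east=7, north=-7).
  C is 6 units southwest of D: delta (east=-6, north=-6); C at (east=1, north=-13).
  B is 4 units east of C: delta (east=+4, north=+0); B at (east=5, north=-13).
  A is 2 units south of B: delta (east=+0, north=-2); A at (east=5, north=-15).
Therefore A relative to G: (east=5, north=-15).

Answer: A is at (east=5, north=-15) relative to G.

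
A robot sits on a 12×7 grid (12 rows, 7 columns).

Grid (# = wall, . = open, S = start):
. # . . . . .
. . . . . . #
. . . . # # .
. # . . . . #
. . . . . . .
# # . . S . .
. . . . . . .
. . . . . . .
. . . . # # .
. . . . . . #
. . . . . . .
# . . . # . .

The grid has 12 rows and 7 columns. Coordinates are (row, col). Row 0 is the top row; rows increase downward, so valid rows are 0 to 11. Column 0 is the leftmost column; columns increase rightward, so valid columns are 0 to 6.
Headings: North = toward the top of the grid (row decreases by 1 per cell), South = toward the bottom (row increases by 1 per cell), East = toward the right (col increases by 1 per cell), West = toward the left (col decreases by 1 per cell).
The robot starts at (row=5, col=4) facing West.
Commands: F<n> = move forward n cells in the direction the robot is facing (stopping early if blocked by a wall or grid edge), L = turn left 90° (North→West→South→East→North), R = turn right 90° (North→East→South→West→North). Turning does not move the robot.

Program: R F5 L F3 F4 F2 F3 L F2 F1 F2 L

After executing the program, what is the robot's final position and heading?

Answer: Final position: (row=8, col=2), facing East

Derivation:
Start: (row=5, col=4), facing West
  R: turn right, now facing North
  F5: move forward 2/5 (blocked), now at (row=3, col=4)
  L: turn left, now facing West
  F3: move forward 2/3 (blocked), now at (row=3, col=2)
  F4: move forward 0/4 (blocked), now at (row=3, col=2)
  F2: move forward 0/2 (blocked), now at (row=3, col=2)
  F3: move forward 0/3 (blocked), now at (row=3, col=2)
  L: turn left, now facing South
  F2: move forward 2, now at (row=5, col=2)
  F1: move forward 1, now at (row=6, col=2)
  F2: move forward 2, now at (row=8, col=2)
  L: turn left, now facing East
Final: (row=8, col=2), facing East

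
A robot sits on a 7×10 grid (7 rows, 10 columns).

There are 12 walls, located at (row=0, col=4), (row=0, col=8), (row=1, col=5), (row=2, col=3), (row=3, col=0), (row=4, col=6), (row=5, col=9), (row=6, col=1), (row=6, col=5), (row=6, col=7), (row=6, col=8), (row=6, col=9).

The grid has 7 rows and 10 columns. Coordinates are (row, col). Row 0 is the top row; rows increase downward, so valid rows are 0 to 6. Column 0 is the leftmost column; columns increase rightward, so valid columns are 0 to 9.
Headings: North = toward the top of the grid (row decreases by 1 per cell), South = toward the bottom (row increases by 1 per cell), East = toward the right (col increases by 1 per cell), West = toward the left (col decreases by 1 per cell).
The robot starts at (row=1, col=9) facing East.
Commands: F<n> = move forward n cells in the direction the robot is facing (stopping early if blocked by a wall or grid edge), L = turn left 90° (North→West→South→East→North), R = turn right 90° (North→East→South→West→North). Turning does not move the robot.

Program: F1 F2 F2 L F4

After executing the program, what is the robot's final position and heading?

Answer: Final position: (row=0, col=9), facing North

Derivation:
Start: (row=1, col=9), facing East
  F1: move forward 0/1 (blocked), now at (row=1, col=9)
  F2: move forward 0/2 (blocked), now at (row=1, col=9)
  F2: move forward 0/2 (blocked), now at (row=1, col=9)
  L: turn left, now facing North
  F4: move forward 1/4 (blocked), now at (row=0, col=9)
Final: (row=0, col=9), facing North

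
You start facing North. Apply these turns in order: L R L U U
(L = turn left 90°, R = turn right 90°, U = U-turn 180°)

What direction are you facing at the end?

Start: North
  L (left (90° counter-clockwise)) -> West
  R (right (90° clockwise)) -> North
  L (left (90° counter-clockwise)) -> West
  U (U-turn (180°)) -> East
  U (U-turn (180°)) -> West
Final: West

Answer: Final heading: West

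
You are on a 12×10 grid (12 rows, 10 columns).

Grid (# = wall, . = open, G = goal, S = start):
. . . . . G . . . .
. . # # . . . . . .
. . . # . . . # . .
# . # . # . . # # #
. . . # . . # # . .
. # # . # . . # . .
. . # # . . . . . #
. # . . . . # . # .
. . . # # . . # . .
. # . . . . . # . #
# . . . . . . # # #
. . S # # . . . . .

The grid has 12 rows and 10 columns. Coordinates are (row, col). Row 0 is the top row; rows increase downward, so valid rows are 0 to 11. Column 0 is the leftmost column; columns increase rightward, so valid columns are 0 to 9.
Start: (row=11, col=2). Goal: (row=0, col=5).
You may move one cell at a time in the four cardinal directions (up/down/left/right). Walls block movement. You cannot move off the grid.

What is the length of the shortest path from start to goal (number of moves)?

Answer: Shortest path length: 14

Derivation:
BFS from (row=11, col=2) until reaching (row=0, col=5):
  Distance 0: (row=11, col=2)
  Distance 1: (row=10, col=2), (row=11, col=1)
  Distance 2: (row=9, col=2), (row=10, col=1), (row=10, col=3), (row=11, col=0)
  Distance 3: (row=8, col=2), (row=9, col=3), (row=10, col=4)
  Distance 4: (row=7, col=2), (row=8, col=1), (row=9, col=4), (row=10, col=5)
  Distance 5: (row=7, col=3), (row=8, col=0), (row=9, col=5), (row=10, col=6), (row=11, col=5)
  Distance 6: (row=7, col=0), (row=7, col=4), (row=8, col=5), (row=9, col=0), (row=9, col=6), (row=11, col=6)
  Distance 7: (row=6, col=0), (row=6, col=4), (row=7, col=5), (row=8, col=6), (row=11, col=7)
  Distance 8: (row=5, col=0), (row=6, col=1), (row=6, col=5), (row=11, col=8)
  Distance 9: (row=4, col=0), (row=5, col=5), (row=6, col=6), (row=11, col=9)
  Distance 10: (row=4, col=1), (row=4, col=5), (row=5, col=6), (row=6, col=7)
  Distance 11: (row=3, col=1), (row=3, col=5), (row=4, col=2), (row=4, col=4), (row=6, col=8), (row=7, col=7)
  Distance 12: (row=2, col=1), (row=2, col=5), (row=3, col=6), (row=5, col=8)
  Distance 13: (row=1, col=1), (row=1, col=5), (row=2, col=0), (row=2, col=2), (row=2, col=4), (row=2, col=6), (row=4, col=8), (row=5, col=9)
  Distance 14: (row=0, col=1), (row=0, col=5), (row=1, col=0), (row=1, col=4), (row=1, col=6), (row=4, col=9)  <- goal reached here
One shortest path (14 moves): (row=11, col=2) -> (row=10, col=2) -> (row=10, col=3) -> (row=10, col=4) -> (row=10, col=5) -> (row=9, col=5) -> (row=8, col=5) -> (row=7, col=5) -> (row=6, col=5) -> (row=5, col=5) -> (row=4, col=5) -> (row=3, col=5) -> (row=2, col=5) -> (row=1, col=5) -> (row=0, col=5)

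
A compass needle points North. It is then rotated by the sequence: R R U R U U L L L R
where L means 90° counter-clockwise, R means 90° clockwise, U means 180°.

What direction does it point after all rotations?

Answer: Final heading: West

Derivation:
Start: North
  R (right (90° clockwise)) -> East
  R (right (90° clockwise)) -> South
  U (U-turn (180°)) -> North
  R (right (90° clockwise)) -> East
  U (U-turn (180°)) -> West
  U (U-turn (180°)) -> East
  L (left (90° counter-clockwise)) -> North
  L (left (90° counter-clockwise)) -> West
  L (left (90° counter-clockwise)) -> South
  R (right (90° clockwise)) -> West
Final: West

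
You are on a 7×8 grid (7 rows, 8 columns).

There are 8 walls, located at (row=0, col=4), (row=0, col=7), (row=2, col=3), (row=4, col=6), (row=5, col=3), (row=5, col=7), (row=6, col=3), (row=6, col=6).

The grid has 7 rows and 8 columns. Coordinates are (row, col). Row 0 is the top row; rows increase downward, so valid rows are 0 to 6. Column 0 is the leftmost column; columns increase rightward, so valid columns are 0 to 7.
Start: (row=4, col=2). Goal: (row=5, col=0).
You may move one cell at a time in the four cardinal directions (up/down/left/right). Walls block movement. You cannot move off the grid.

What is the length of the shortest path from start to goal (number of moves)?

Answer: Shortest path length: 3

Derivation:
BFS from (row=4, col=2) until reaching (row=5, col=0):
  Distance 0: (row=4, col=2)
  Distance 1: (row=3, col=2), (row=4, col=1), (row=4, col=3), (row=5, col=2)
  Distance 2: (row=2, col=2), (row=3, col=1), (row=3, col=3), (row=4, col=0), (row=4, col=4), (row=5, col=1), (row=6, col=2)
  Distance 3: (row=1, col=2), (row=2, col=1), (row=3, col=0), (row=3, col=4), (row=4, col=5), (row=5, col=0), (row=5, col=4), (row=6, col=1)  <- goal reached here
One shortest path (3 moves): (row=4, col=2) -> (row=4, col=1) -> (row=4, col=0) -> (row=5, col=0)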